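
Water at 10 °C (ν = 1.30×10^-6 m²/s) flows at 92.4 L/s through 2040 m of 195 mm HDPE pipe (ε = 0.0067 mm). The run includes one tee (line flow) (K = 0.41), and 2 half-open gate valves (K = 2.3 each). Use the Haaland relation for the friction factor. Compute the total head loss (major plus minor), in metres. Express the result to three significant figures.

H_L ≈ 72.0 m

V = 4Q/(πD²) = 3.094 m/s; V²/2g = 0.4879 m
Re = 4.64×10^5, ε/D = 3.44×10^-5 → f = 0.01363 (Haaland)
Major: h_f = f(L/D)·V²/2g = 0.01363·10462·0.4879 = 69.59 m
Minor: ΣK = 5.01; h_m = ΣK·V²/2g = 2.444 m
Total H_L = 69.59 + 2.444 = 72.04 m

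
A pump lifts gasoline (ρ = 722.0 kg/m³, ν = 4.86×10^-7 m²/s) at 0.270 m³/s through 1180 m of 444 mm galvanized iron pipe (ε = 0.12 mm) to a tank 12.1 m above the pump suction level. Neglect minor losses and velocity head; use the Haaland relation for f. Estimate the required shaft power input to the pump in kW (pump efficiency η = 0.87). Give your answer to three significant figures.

P_shaft ≈ 40.3 kW

V = 4Q/(πD²) = 1.744 m/s; Re = 1.59×10^6; ε/D = 2.70×10^-4; f = 0.01508
h_f = f(L/D)V²/2g = 6.213 m
Total head H = z + h_f = 12.1 + 6.213 = 18.31 m
P_hyd = ρgQH = 722.0·9.81·0.270·18.31 = 35.02 kW
P_shaft = P_hyd/η = 35.02/0.87 = 40.25 kW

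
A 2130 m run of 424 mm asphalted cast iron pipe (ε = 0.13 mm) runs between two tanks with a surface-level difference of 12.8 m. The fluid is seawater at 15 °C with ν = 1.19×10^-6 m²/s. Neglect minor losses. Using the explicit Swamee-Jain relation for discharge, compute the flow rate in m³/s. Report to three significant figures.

Q ≈ 0.249 m³/s

Swamee-Jain (Type II): Q = -0.965·√(gD⁵h_f/L)·ln[ε/(3.7D) + √(3.17ν²L/(gD³h_f))]
√(gD⁵h_f/L) = √(9.81·0.424⁵·12.8/2130) = 0.02842
ε/(3.7D) = 8.29×10^-5; √(3.17ν²L/(gD³h_f)) = 3.16×10^-5
Q = -0.965·0.02842·ln(1.145×10^-4) = 0.2489 m³/s
Check: V = 1.76 m/s, Re = 6.28×10^5, f = 0.01619, h_f = 12.9 m ≈ 12.8 m ✓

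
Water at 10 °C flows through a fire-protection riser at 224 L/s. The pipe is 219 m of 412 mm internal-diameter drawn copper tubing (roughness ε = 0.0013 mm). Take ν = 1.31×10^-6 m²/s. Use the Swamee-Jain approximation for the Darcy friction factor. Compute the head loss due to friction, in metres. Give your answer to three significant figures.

h_f ≈ 0.995 m

V = 4Q/(πD²) = 4·0.224/(π·0.412²) = 1.680 m/s
Re = VD/ν = 1.680·0.412/1.31×10^-6 = 5.28×10^5 → turbulent
ε/D = 0.0013/412 = 3.16×10^-6
Swamee-Jain: f = 0.01302
h_f = f(L/D)V²/(2g) = 0.01302·(219/0.412)·1.680²/(2·9.81) = 0.9955 m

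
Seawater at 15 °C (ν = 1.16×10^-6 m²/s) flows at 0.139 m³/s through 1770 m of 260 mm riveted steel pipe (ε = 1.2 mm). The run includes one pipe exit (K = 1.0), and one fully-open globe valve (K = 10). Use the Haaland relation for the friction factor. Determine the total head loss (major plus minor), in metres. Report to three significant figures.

H_L ≈ 74.9 m

V = 4Q/(πD²) = 2.618 m/s; V²/2g = 0.3493 m
Re = 5.87×10^5, ε/D = 0.00462 → f = 0.02986 (Haaland)
Major: h_f = f(L/D)·V²/2g = 0.02986·6808·0.3493 = 71.02 m
Minor: ΣK = 11.0; h_m = ΣK·V²/2g = 3.843 m
Total H_L = 71.02 + 3.843 = 74.86 m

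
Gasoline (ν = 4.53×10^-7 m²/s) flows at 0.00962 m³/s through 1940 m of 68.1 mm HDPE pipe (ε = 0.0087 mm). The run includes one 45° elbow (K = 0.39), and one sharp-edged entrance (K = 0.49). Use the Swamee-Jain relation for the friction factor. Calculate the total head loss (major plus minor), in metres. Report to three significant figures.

V = 4Q/(πD²) = 2.641 m/s; V²/2g = 0.3555 m
Re = 3.97×10^5, ε/D = 1.28×10^-4 → f = 0.01516 (Swamee-Jain)
Major: h_f = f(L/D)·V²/2g = 0.01516·28488·0.3555 = 153.6 m
Minor: ΣK = 0.880; h_m = ΣK·V²/2g = 0.3129 m
Total H_L = 153.6 + 0.3129 = 153.9 m

H_L ≈ 154 m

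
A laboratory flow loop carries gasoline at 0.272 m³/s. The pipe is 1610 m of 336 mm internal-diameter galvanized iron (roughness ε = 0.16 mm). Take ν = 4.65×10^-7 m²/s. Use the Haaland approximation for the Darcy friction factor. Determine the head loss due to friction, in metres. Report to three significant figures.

h_f ≈ 38.5 m

V = 4Q/(πD²) = 4·0.272/(π·0.336²) = 3.068 m/s
Re = VD/ν = 3.068·0.336/4.65×10^-7 = 2.22×10^6 → turbulent
ε/D = 0.16/336 = 4.76×10^-4
Haaland: f = 0.01676
h_f = f(L/D)V²/(2g) = 0.01676·(1610/0.336)·3.068²/(2·9.81) = 38.52 m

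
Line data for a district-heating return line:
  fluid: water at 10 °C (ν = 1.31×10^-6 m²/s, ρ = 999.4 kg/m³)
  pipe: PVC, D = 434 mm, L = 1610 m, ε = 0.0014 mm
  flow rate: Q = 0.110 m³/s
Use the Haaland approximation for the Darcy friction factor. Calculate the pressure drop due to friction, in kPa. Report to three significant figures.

V = 4Q/(πD²) = 4·0.110/(π·0.434²) = 0.7436 m/s
Re = VD/ν = 0.7436·0.434/1.31×10^-6 = 2.46×10^5 → turbulent
ε/D = 0.0014/434 = 3.23×10^-6
Haaland: f = 0.01491
h_f = f(L/D)V²/(2g) = 0.01491·(1610/0.434)·0.7436²/(2·9.81) = 1.559 m
Δp = ρg·h_f = 999.4·9.81·1.559 = 15.28 kPa

Δp ≈ 15.3 kPa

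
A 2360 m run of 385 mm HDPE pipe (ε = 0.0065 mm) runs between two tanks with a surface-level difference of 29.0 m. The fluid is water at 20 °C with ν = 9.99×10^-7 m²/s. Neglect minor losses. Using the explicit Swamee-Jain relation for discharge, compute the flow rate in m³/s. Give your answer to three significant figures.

Q ≈ 0.325 m³/s

Swamee-Jain (Type II): Q = -0.965·√(gD⁵h_f/L)·ln[ε/(3.7D) + √(3.17ν²L/(gD³h_f))]
√(gD⁵h_f/L) = √(9.81·0.385⁵·29.0/2360) = 0.03193
ε/(3.7D) = 4.56×10^-6; √(3.17ν²L/(gD³h_f)) = 2.14×10^-5
Q = -0.965·0.03193·ln(2.601×10^-5) = 0.3253 m³/s
Check: V = 2.79 m/s, Re = 1.08×10^6, f = 0.01189, h_f = 29.0 m ≈ 29.0 m ✓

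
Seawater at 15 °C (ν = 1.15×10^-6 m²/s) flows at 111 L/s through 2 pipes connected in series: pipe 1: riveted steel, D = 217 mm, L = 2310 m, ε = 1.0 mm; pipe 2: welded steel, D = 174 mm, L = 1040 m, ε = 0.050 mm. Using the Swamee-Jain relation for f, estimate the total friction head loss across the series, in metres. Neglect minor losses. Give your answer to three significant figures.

H ≈ 252 m

Pipe 1: V = 3.001 m/s, Re = 5.66×10^5, ε/D = 0.00461, f = 0.02990, h_1 = f(L/D)V²/2g = 146.1 m
Pipe 2: V = 4.668 m/s, Re = 7.06×10^5, ε/D = 2.87×10^-4, f = 0.01592, h_2 = f(L/D)V²/2g = 105.7 m
Series → Q common, losses add: H = Σh = 251.8 m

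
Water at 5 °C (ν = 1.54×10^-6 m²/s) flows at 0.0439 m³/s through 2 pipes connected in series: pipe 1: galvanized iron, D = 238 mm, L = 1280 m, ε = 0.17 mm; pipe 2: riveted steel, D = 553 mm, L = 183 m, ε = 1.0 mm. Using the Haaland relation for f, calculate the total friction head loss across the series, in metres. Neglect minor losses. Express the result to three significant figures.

H ≈ 5.38 m

Pipe 1: V = 0.9868 m/s, Re = 1.53×10^5, ε/D = 7.14×10^-4, f = 0.02010, h_1 = f(L/D)V²/2g = 5.365 m
Pipe 2: V = 0.1828 m/s, Re = 6.56×10^4, ε/D = 0.00181, f = 0.02520, h_2 = f(L/D)V²/2g = 0.01420 m
Series → Q common, losses add: H = Σh = 5.379 m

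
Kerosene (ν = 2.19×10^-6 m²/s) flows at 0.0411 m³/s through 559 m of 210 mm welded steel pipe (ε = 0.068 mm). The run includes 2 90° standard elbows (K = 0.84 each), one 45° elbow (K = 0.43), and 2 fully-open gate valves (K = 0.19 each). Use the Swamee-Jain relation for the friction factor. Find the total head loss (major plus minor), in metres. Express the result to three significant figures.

H_L ≈ 3.86 m

V = 4Q/(πD²) = 1.187 m/s; V²/2g = 0.07177 m
Re = 1.14×10^5, ε/D = 3.24×10^-4 → f = 0.01925 (Swamee-Jain)
Major: h_f = f(L/D)·V²/2g = 0.01925·2662·0.07177 = 3.678 m
Minor: ΣK = 2.49; h_m = ΣK·V²/2g = 0.1787 m
Total H_L = 3.678 + 0.1787 = 3.856 m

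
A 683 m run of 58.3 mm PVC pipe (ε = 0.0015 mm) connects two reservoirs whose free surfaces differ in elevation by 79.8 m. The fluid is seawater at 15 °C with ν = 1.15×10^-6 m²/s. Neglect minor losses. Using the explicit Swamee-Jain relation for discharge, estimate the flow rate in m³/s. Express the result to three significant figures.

Q ≈ 0.00751 m³/s

Swamee-Jain (Type II): Q = -0.965·√(gD⁵h_f/L)·ln[ε/(3.7D) + √(3.17ν²L/(gD³h_f))]
√(gD⁵h_f/L) = √(9.81·0.0583⁵·79.8/683) = 8.786×10^-4
ε/(3.7D) = 6.95×10^-6; √(3.17ν²L/(gD³h_f)) = 1.36×10^-4
Q = -0.965·8.786×10^-4·ln(1.428×10^-4) = 0.007507 m³/s
Check: V = 2.81 m/s, Re = 1.43×10^5, f = 0.01680, h_f = 79.3 m ≈ 79.8 m ✓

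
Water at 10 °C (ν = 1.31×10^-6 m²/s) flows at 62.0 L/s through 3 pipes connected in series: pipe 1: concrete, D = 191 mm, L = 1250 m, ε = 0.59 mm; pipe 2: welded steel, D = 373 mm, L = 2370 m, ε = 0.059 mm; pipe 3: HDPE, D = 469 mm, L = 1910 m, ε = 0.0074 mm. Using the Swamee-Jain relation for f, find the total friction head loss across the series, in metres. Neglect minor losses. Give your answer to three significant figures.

H ≈ 44.4 m

Pipe 1: V = 2.164 m/s, Re = 3.15×10^5, ε/D = 0.00309, f = 0.02694, h_1 = f(L/D)V²/2g = 42.08 m
Pipe 2: V = 0.5674 m/s, Re = 1.62×10^5, ε/D = 1.58×10^-4, f = 0.01737, h_2 = f(L/D)V²/2g = 1.811 m
Pipe 3: V = 0.3589 m/s, Re = 1.28×10^5, ε/D = 1.58×10^-5, f = 0.01707, h_3 = f(L/D)V²/2g = 0.4565 m
Series → Q common, losses add: H = Σh = 44.35 m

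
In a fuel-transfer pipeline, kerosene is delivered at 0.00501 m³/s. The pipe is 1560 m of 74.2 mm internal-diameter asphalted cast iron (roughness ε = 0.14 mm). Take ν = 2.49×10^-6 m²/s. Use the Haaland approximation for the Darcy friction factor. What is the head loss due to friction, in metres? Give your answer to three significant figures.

V = 4Q/(πD²) = 4·0.00501/(π·0.0742²) = 1.159 m/s
Re = VD/ν = 1.159·0.0742/2.49×10^-6 = 3.45×10^4 → turbulent
ε/D = 0.14/74.2 = 0.00189
Haaland: f = 0.02709
h_f = f(L/D)V²/(2g) = 0.02709·(1560/0.0742)·1.159²/(2·9.81) = 38.97 m

h_f ≈ 39.0 m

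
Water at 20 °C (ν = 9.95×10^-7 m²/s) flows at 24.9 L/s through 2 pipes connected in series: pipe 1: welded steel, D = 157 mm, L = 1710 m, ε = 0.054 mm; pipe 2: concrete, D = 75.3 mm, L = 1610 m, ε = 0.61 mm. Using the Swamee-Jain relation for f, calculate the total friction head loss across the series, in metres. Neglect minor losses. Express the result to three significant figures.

Pipe 1: V = 1.286 m/s, Re = 2.03×10^5, ε/D = 3.44×10^-4, f = 0.01803, h_1 = f(L/D)V²/2g = 16.56 m
Pipe 2: V = 5.591 m/s, Re = 4.23×10^5, ε/D = 0.00810, f = 0.03560, h_2 = f(L/D)V²/2g = 1213 m
Series → Q common, losses add: H = Σh = 1229 m

H ≈ 1230 m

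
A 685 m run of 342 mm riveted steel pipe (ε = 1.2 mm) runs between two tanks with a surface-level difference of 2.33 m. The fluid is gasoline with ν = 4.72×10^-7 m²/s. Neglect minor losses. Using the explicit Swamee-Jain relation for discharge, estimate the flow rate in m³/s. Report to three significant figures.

Swamee-Jain (Type II): Q = -0.965·√(gD⁵h_f/L)·ln[ε/(3.7D) + √(3.17ν²L/(gD³h_f))]
√(gD⁵h_f/L) = √(9.81·0.342⁵·2.33/685) = 0.01249
ε/(3.7D) = 9.48×10^-4; √(3.17ν²L/(gD³h_f)) = 2.30×10^-5
Q = -0.965·0.01249·ln(9.713×10^-4) = 0.08364 m³/s
Check: V = 0.911 m/s, Re = 6.60×10^5, f = 0.02763, h_f = 2.34 m ≈ 2.33 m ✓

Q ≈ 0.0836 m³/s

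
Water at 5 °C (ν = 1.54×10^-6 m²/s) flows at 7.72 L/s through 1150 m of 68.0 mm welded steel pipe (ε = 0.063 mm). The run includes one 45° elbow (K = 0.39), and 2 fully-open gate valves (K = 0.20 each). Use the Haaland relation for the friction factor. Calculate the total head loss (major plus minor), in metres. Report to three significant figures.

H_L ≈ 85.2 m

V = 4Q/(πD²) = 2.126 m/s; V²/2g = 0.2303 m
Re = 9.39×10^4, ε/D = 9.26×10^-4 → f = 0.02184 (Haaland)
Major: h_f = f(L/D)·V²/2g = 0.02184·16912·0.2303 = 85.07 m
Minor: ΣK = 0.790; h_m = ΣK·V²/2g = 0.1819 m
Total H_L = 85.07 + 0.1819 = 85.25 m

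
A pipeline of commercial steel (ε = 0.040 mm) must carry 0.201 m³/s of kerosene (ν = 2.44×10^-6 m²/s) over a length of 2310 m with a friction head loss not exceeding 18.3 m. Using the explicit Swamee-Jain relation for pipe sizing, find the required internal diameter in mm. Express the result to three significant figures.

Swamee-Jain (Type III): D = 0.66·[ε^1.25·(LQ²/(gh_f))^4.75 + ν·Q^9.4·(L/(gh_f))^5.2]^0.04
LQ²/(gh_f) = 0.5199; L/(gh_f) = 12.87
Term 1 = ε^1.25·(…)^4.75 = 1.42×10^-7; Term 2 = ν·Q^9.4·(…)^5.2 = 4.04×10^-7
D = 0.66·(1.42×10^-7 + 4.04×10^-7)^0.04 = 0.3707 m = 371 mm
Check: V = 1.86 m/s, Re = 2.83×10^5, f = 0.01564, h_f = 17.2 m ≈ 18.3 m ✓

D ≈ 371 mm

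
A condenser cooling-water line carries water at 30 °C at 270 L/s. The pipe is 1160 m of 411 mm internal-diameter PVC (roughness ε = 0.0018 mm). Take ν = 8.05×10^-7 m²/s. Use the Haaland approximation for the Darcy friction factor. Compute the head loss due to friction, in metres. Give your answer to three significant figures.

h_f ≈ 6.90 m

V = 4Q/(πD²) = 4·0.270/(π·0.411²) = 2.035 m/s
Re = VD/ν = 2.035·0.411/8.05×10^-7 = 1.04×10^6 → turbulent
ε/D = 0.0018/411 = 4.38×10^-6
Haaland: f = 0.01159
h_f = f(L/D)V²/(2g) = 0.01159·(1160/0.411)·2.035²/(2·9.81) = 6.904 m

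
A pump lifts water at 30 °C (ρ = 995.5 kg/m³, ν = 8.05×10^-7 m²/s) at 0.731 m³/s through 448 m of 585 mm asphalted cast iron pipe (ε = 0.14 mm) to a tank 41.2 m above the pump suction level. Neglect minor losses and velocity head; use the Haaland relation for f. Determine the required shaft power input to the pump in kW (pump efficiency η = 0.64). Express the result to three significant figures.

P_shaft ≈ 507 kW

V = 4Q/(πD²) = 2.720 m/s; Re = 1.98×10^6; ε/D = 2.39×10^-4; f = 0.01467
h_f = f(L/D)V²/2g = 4.235 m
Total head H = z + h_f = 41.2 + 4.235 = 45.43 m
P_hyd = ρgQH = 995.5·9.81·0.731·45.43 = 324.4 kW
P_shaft = P_hyd/η = 324.4/0.64 = 506.8 kW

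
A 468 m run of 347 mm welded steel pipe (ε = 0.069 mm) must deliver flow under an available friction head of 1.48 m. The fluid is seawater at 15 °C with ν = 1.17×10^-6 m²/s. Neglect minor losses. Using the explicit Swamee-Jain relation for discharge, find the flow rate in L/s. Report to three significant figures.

Q ≈ 110 L/s

Swamee-Jain (Type II): Q = -0.965·√(gD⁵h_f/L)·ln[ε/(3.7D) + √(3.17ν²L/(gD³h_f))]
√(gD⁵h_f/L) = √(9.81·0.347⁵·1.48/468) = 0.01249
ε/(3.7D) = 5.37×10^-5; √(3.17ν²L/(gD³h_f)) = 5.79×10^-5
Q = -0.965·0.01249·ln(1.116×10^-4) = 0.1097 m³/s
Check: V = 1.16 m/s, Re = 3.44×10^5, f = 0.01606, h_f = 1.49 m ≈ 1.48 m ✓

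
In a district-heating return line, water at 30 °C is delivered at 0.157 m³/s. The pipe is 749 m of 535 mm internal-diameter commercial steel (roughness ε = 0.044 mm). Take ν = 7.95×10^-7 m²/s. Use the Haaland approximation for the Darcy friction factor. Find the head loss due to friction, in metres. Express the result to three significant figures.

h_f ≈ 0.493 m

V = 4Q/(πD²) = 4·0.157/(π·0.535²) = 0.6984 m/s
Re = VD/ν = 0.6984·0.535/7.95×10^-7 = 4.70×10^5 → turbulent
ε/D = 0.044/535 = 8.22×10^-5
Haaland: f = 0.01417
h_f = f(L/D)V²/(2g) = 0.01417·(749/0.535)·0.6984²/(2·9.81) = 0.4932 m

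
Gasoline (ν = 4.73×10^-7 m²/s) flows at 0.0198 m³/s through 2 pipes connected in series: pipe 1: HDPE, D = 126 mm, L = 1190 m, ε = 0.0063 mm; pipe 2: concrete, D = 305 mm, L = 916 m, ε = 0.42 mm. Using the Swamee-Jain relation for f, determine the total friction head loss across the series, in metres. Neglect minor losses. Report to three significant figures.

Pipe 1: V = 1.588 m/s, Re = 4.23×10^5, ε/D = 5.00×10^-5, f = 0.01417, h_1 = f(L/D)V²/2g = 17.20 m
Pipe 2: V = 0.2710 m/s, Re = 1.75×10^5, ε/D = 0.00138, f = 0.02272, h_2 = f(L/D)V²/2g = 0.2555 m
Series → Q common, losses add: H = Σh = 17.46 m

H ≈ 17.5 m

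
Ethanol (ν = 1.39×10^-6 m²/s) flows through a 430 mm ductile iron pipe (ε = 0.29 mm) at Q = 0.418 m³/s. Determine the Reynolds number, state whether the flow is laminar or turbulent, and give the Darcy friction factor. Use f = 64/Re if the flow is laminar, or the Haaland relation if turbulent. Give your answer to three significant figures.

V = 4Q/(πD²) = 2.878 m/s
Re = VD/ν = 2.878·0.430/1.39×10^-6 = 8.90×10^5
Re > 4000 → turbulent; ε/D = 6.74×10^-4
Haaland: f = 0.01831

Re ≈ 8.90×10^5; turbulent; f ≈ 0.0183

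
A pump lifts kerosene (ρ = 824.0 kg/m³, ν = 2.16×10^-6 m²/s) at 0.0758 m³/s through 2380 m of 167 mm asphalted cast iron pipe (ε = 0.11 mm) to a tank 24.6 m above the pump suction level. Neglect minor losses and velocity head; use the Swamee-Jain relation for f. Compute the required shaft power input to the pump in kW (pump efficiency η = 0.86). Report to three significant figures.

P_shaft ≈ 137 kW

V = 4Q/(πD²) = 3.461 m/s; Re = 2.68×10^5; ε/D = 6.59×10^-4; f = 0.01932
h_f = f(L/D)V²/2g = 168.1 m
Total head H = z + h_f = 24.6 + 168.1 = 192.7 m
P_hyd = ρgQH = 824.0·9.81·0.0758·192.7 = 118.1 kW
P_shaft = P_hyd/η = 118.1/0.86 = 137.3 kW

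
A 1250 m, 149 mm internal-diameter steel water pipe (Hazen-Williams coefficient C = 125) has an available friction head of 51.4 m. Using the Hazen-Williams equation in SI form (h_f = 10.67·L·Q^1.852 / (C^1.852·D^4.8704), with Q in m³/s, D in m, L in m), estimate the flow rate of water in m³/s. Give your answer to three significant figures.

Q ≈ 0.0416 m³/s

Rearranging: Q = [h_f·C^1.852·D^4.8704 / (10.67·L)]^(1/1.852)
Q = [51.4·125^1.852·0.149^4.8704 / (10.67·1250)]^0.540 = 0.04159 m³/s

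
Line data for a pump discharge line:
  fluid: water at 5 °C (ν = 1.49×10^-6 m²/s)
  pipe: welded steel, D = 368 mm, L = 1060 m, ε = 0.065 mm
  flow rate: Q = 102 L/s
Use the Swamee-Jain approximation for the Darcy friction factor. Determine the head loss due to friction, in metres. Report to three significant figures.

V = 4Q/(πD²) = 4·0.102/(π·0.368²) = 0.9590 m/s
Re = VD/ν = 0.9590·0.368/1.49×10^-6 = 2.37×10^5 → turbulent
ε/D = 0.065/368 = 1.77×10^-4
Swamee-Jain: f = 0.01659
h_f = f(L/D)V²/(2g) = 0.01659·(1060/0.368)·0.9590²/(2·9.81) = 2.240 m

h_f ≈ 2.24 m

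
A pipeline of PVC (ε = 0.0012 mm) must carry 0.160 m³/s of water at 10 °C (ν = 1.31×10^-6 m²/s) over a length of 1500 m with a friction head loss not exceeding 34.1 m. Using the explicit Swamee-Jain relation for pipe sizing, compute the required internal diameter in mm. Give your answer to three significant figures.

D ≈ 263 mm

Swamee-Jain (Type III): D = 0.66·[ε^1.25·(LQ²/(gh_f))^4.75 + ν·Q^9.4·(L/(gh_f))^5.2]^0.04
LQ²/(gh_f) = 0.1148; L/(gh_f) = 4.484
Term 1 = ε^1.25·(…)^4.75 = 1.36×10^-12; Term 2 = ν·Q^9.4·(…)^5.2 = 1.06×10^-10
D = 0.66·(1.36×10^-12 + 1.06×10^-10)^0.04 = 0.2635 m = 263 mm
Check: V = 2.93 m/s, Re = 5.90×10^5, f = 0.01279, h_f = 32.0 m ≈ 34.1 m ✓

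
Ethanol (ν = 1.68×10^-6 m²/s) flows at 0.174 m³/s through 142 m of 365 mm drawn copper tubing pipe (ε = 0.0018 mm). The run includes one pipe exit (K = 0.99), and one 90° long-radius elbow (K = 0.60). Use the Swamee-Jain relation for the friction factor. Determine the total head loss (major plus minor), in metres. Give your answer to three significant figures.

H_L ≈ 0.989 m

V = 4Q/(πD²) = 1.663 m/s; V²/2g = 0.1409 m
Re = 3.61×10^5, ε/D = 4.93×10^-6 → f = 0.01395 (Swamee-Jain)
Major: h_f = f(L/D)·V²/2g = 0.01395·389.0·0.1409 = 0.7650 m
Minor: ΣK = 1.59; h_m = ΣK·V²/2g = 0.2241 m
Total H_L = 0.7650 + 0.2241 = 0.9891 m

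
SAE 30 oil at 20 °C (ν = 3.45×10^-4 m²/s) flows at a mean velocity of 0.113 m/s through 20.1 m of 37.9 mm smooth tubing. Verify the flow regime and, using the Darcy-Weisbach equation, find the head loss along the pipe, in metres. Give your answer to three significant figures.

Re = VD/ν = 0.113·0.03790/3.45×10^-4 = 12.4 → laminar (Re < 2300)
f = 64/Re = 5.156
h_f = f(L/D)V²/(2g) = 5.156·(20.1/0.03790)·0.113²/(2·9.81) = 1.779 m

h_f ≈ 1.78 m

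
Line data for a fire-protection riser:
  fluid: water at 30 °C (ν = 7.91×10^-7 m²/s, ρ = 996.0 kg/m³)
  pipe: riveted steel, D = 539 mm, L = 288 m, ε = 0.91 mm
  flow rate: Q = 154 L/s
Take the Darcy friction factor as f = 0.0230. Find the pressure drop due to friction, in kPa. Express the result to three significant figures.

V = 4Q/(πD²) = 4·0.154/(π·0.539²) = 0.6749 m/s
h_f = f(L/D)V²/(2g) = 0.02300·(288/0.539)·0.6749²/(2·9.81) = 0.2853 m
Δp = ρg·h_f = 996.0·9.81·0.2853 = 2.788 kPa

Δp ≈ 2.79 kPa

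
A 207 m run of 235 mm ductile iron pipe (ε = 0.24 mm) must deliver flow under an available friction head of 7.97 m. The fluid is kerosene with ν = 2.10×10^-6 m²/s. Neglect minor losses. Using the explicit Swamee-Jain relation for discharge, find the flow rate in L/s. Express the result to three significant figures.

Swamee-Jain (Type II): Q = -0.965·√(gD⁵h_f/L)·ln[ε/(3.7D) + √(3.17ν²L/(gD³h_f))]
√(gD⁵h_f/L) = √(9.81·0.235⁵·7.97/207) = 0.01645
ε/(3.7D) = 2.76×10^-4; √(3.17ν²L/(gD³h_f)) = 5.34×10^-5
Q = -0.965·0.01645·ln(3.294×10^-4) = 0.1273 m³/s
Check: V = 2.94 m/s, Re = 3.28×10^5, f = 0.02075, h_f = 8.03 m ≈ 7.97 m ✓

Q ≈ 127 L/s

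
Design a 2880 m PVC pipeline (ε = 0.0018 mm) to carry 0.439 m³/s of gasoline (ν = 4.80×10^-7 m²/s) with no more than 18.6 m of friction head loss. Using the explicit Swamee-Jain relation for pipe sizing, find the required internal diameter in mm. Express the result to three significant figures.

D ≈ 481 mm

Swamee-Jain (Type III): D = 0.66·[ε^1.25·(LQ²/(gh_f))^4.75 + ν·Q^9.4·(L/(gh_f))^5.2]^0.04
LQ²/(gh_f) = 3.042; L/(gh_f) = 15.78
Term 1 = ε^1.25·(…)^4.75 = 1.30×10^-5; Term 2 = ν·Q^9.4·(…)^5.2 = 3.56×10^-4
D = 0.66·(1.30×10^-5 + 3.56×10^-4)^0.04 = 0.4811 m = 481 mm
Check: V = 2.42 m/s, Re = 2.42×10^6, f = 0.01022, h_f = 18.2 m ≈ 18.6 m ✓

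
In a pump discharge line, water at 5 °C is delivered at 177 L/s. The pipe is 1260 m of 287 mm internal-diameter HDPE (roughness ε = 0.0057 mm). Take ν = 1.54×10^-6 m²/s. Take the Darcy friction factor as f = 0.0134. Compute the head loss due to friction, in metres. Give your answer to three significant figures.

h_f ≈ 22.4 m

V = 4Q/(πD²) = 4·0.177/(π·0.287²) = 2.736 m/s
h_f = f(L/D)V²/(2g) = 0.01340·(1260/0.287)·2.736²/(2·9.81) = 22.45 m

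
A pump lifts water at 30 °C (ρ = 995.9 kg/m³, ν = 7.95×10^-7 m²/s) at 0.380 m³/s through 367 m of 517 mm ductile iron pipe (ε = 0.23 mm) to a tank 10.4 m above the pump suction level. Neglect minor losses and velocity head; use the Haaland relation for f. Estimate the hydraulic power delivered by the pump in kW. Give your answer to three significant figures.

V = 4Q/(πD²) = 1.810 m/s; Re = 1.18×10^6; ε/D = 4.45×10^-4; f = 0.01671
h_f = f(L/D)V²/2g = 1.981 m
Total head H = z + h_f = 10.4 + 1.981 = 12.38 m
P_hyd = ρgQH = 995.9·9.81·0.380·12.38 = 45.97 kW

P_hyd ≈ 46.0 kW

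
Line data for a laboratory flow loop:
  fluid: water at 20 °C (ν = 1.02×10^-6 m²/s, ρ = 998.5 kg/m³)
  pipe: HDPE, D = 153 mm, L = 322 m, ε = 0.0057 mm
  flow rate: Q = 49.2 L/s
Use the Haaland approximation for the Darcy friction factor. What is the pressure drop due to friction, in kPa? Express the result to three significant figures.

Δp ≈ 105 kPa

V = 4Q/(πD²) = 4·0.0492/(π·0.153²) = 2.676 m/s
Re = VD/ν = 2.676·0.153/1.02×10^-6 = 4.01×10^5 → turbulent
ε/D = 0.0057/153 = 3.73×10^-5
Haaland: f = 0.01398
h_f = f(L/D)V²/(2g) = 0.01398·(322/0.153)·2.676²/(2·9.81) = 10.74 m
Δp = ρg·h_f = 998.5·9.81·10.74 = 105.2 kPa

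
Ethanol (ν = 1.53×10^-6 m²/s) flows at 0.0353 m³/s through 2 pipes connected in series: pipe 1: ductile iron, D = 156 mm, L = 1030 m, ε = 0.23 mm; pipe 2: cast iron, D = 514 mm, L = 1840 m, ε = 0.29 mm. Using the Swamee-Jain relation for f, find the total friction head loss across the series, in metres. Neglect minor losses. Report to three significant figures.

H ≈ 26.5 m

Pipe 1: V = 1.847 m/s, Re = 1.88×10^5, ε/D = 0.00147, f = 0.02296, h_1 = f(L/D)V²/2g = 26.35 m
Pipe 2: V = 0.1701 m/s, Re = 5.72×10^4, ε/D = 5.64×10^-4, f = 0.02236, h_2 = f(L/D)V²/2g = 0.1180 m
Series → Q common, losses add: H = Σh = 26.47 m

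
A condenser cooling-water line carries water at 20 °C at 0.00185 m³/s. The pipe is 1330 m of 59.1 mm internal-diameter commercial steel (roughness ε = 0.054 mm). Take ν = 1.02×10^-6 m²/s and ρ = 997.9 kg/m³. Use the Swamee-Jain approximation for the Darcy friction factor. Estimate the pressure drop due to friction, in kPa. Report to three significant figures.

V = 4Q/(πD²) = 4·0.00185/(π·0.0591²) = 0.6744 m/s
Re = VD/ν = 0.6744·0.0591/1.02×10^-6 = 3.91×10^4 → turbulent
ε/D = 0.054/59.1 = 9.14×10^-4
Swamee-Jain: f = 0.02482
h_f = f(L/D)V²/(2g) = 0.02482·(1330/0.0591)·0.6744²/(2·9.81) = 12.94 m
Δp = ρg·h_f = 997.9·9.81·12.94 = 126.7 kPa

Δp ≈ 127 kPa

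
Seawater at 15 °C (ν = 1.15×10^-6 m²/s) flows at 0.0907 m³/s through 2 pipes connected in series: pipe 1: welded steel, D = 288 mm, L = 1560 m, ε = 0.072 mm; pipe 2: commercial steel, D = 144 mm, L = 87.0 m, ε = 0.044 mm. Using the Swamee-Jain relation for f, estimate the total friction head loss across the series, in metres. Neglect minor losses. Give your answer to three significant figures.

Pipe 1: V = 1.392 m/s, Re = 3.49×10^5, ε/D = 2.50×10^-4, f = 0.01646, h_1 = f(L/D)V²/2g = 8.807 m
Pipe 2: V = 5.569 m/s, Re = 6.97×10^5, ε/D = 3.06×10^-4, f = 0.01609, h_2 = f(L/D)V²/2g = 15.36 m
Series → Q common, losses add: H = Σh = 24.17 m

H ≈ 24.2 m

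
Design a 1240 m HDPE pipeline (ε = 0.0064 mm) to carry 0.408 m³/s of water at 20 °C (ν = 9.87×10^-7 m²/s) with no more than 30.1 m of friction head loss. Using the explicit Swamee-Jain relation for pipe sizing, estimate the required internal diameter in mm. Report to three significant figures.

Swamee-Jain (Type III): D = 0.66·[ε^1.25·(LQ²/(gh_f))^4.75 + ν·Q^9.4·(L/(gh_f))^5.2]^0.04
LQ²/(gh_f) = 0.6990; L/(gh_f) = 4.199
Term 1 = ε^1.25·(…)^4.75 = 5.88×10^-8; Term 2 = ν·Q^9.4·(…)^5.2 = 3.76×10^-7
D = 0.66·(5.88×10^-8 + 3.76×10^-7)^0.04 = 0.3673 m = 367 mm
Check: V = 3.85 m/s, Re = 1.43×10^6, f = 0.01145, h_f = 29.2 m ≈ 30.1 m ✓

D ≈ 367 mm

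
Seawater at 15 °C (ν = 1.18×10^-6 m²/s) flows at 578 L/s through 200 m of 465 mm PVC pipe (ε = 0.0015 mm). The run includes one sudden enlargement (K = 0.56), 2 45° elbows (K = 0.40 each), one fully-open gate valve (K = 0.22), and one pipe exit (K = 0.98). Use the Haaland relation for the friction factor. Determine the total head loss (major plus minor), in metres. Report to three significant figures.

H_L ≈ 4.33 m

V = 4Q/(πD²) = 3.404 m/s; V²/2g = 0.5904 m
Re = 1.34×10^6, ε/D = 3.23×10^-6 → f = 0.01110 (Haaland)
Major: h_f = f(L/D)·V²/2g = 0.01110·430.1·0.5904 = 2.819 m
Minor: ΣK = 2.56; h_m = ΣK·V²/2g = 1.511 m
Total H_L = 2.819 + 1.511 = 4.330 m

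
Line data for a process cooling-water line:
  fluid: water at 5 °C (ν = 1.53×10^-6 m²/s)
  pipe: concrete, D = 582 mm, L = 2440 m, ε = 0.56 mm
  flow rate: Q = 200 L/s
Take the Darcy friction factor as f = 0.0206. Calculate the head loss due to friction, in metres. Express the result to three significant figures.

V = 4Q/(πD²) = 4·0.200/(π·0.582²) = 0.7518 m/s
h_f = f(L/D)V²/(2g) = 0.02060·(2440/0.582)·0.7518²/(2·9.81) = 2.488 m

h_f ≈ 2.49 m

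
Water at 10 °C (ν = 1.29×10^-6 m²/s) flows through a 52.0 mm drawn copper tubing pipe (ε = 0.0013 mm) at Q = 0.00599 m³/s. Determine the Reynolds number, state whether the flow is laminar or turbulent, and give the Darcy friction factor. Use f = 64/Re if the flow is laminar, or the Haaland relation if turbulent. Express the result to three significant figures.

V = 4Q/(πD²) = 2.821 m/s
Re = VD/ν = 2.821·0.0520/1.29×10^-6 = 1.14×10^5
Re > 4000 → turbulent; ε/D = 2.50×10^-5
Haaland: f = 0.01746

Re ≈ 1.14×10^5; turbulent; f ≈ 0.0175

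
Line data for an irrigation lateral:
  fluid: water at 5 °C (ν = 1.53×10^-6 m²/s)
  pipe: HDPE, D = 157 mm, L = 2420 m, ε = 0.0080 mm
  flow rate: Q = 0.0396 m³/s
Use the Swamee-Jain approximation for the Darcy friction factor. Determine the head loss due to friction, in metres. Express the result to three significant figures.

h_f ≈ 52.1 m

V = 4Q/(πD²) = 4·0.0396/(π·0.157²) = 2.046 m/s
Re = VD/ν = 2.046·0.157/1.53×10^-6 = 2.10×10^5 → turbulent
ε/D = 0.0080/157 = 5.10×10^-5
Swamee-Jain: f = 0.01585
h_f = f(L/D)V²/(2g) = 0.01585·(2420/0.157)·2.046²/(2·9.81) = 52.12 m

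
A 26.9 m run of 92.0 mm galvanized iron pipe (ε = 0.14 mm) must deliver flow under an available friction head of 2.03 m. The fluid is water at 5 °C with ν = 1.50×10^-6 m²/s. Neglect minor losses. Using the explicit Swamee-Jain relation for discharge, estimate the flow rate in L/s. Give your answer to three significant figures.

Swamee-Jain (Type II): Q = -0.965·√(gD⁵h_f/L)·ln[ε/(3.7D) + √(3.17ν²L/(gD³h_f))]
√(gD⁵h_f/L) = √(9.81·0.0920⁵·2.03/26.9) = 0.002209
ε/(3.7D) = 4.11×10^-4; √(3.17ν²L/(gD³h_f)) = 1.11×10^-4
Q = -0.965·0.002209·ln(5.225×10^-4) = 0.01611 m³/s
Check: V = 2.42 m/s, Re = 1.49×10^5, f = 0.02340, h_f = 2.05 m ≈ 2.03 m ✓

Q ≈ 16.1 L/s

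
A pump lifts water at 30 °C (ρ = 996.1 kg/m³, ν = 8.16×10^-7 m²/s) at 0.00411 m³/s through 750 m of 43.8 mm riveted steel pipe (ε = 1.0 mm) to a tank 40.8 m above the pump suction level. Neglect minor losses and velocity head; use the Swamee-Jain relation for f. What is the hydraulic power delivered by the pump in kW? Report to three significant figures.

P_hyd ≈ 15.1 kW

V = 4Q/(πD²) = 2.728 m/s; Re = 1.46×10^5; ε/D = 0.0228; f = 0.05162
h_f = f(L/D)V²/2g = 335.2 m
Total head H = z + h_f = 40.8 + 335.2 = 376.0 m
P_hyd = ρgQH = 996.1·9.81·0.00411·376.0 = 15.10 kW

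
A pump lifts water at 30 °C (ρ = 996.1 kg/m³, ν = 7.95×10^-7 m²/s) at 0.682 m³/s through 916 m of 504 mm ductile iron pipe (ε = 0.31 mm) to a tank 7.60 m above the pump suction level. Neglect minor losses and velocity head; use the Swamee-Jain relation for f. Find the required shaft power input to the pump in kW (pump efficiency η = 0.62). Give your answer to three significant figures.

V = 4Q/(πD²) = 3.418 m/s; Re = 2.17×10^6; ε/D = 6.15×10^-4; f = 0.01777
h_f = f(L/D)V²/2g = 19.24 m
Total head H = z + h_f = 7.60 + 19.24 = 26.84 m
P_hyd = ρgQH = 996.1·9.81·0.682·26.84 = 178.9 kW
P_shaft = P_hyd/η = 178.9/0.62 = 288.5 kW

P_shaft ≈ 288 kW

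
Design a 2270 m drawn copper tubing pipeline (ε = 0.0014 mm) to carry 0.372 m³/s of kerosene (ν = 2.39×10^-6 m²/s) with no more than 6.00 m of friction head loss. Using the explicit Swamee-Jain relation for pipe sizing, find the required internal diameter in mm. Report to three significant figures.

Swamee-Jain (Type III): D = 0.66·[ε^1.25·(LQ²/(gh_f))^4.75 + ν·Q^9.4·(L/(gh_f))^5.2]^0.04
LQ²/(gh_f) = 5.337; L/(gh_f) = 38.57
Term 1 = ε^1.25·(…)^4.75 = 1.37×10^-4; Term 2 = ν·Q^9.4·(…)^5.2 = 0.0389
D = 0.66·(1.37×10^-4 + 0.0389)^0.04 = 0.5797 m = 580 mm
Check: V = 1.41 m/s, Re = 3.42×10^5, f = 0.01406, h_f = 5.57 m ≈ 6.00 m ✓

D ≈ 580 mm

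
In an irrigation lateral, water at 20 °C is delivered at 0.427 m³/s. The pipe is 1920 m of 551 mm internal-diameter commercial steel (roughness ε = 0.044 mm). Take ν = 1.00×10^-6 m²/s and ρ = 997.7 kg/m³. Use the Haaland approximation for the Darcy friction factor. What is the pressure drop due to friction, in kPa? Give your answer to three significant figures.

Δp ≈ 72.7 kPa

V = 4Q/(πD²) = 4·0.427/(π·0.551²) = 1.791 m/s
Re = VD/ν = 1.791·0.551/1.00×10^-6 = 9.87×10^5 → turbulent
ε/D = 0.044/551 = 7.99×10^-5
Haaland: f = 0.01303
h_f = f(L/D)V²/(2g) = 0.01303·(1920/0.551)·1.791²/(2·9.81) = 7.424 m
Δp = ρg·h_f = 997.7·9.81·7.424 = 72.66 kPa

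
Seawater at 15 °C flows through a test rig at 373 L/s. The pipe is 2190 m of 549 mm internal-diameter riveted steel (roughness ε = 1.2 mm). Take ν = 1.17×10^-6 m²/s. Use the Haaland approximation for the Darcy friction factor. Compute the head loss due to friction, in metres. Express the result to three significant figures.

V = 4Q/(πD²) = 4·0.373/(π·0.549²) = 1.576 m/s
Re = VD/ν = 1.576·0.549/1.17×10^-6 = 7.39×10^5 → turbulent
ε/D = 1.2/549 = 0.00219
Haaland: f = 0.02424
h_f = f(L/D)V²/(2g) = 0.02424·(2190/0.549)·1.576²/(2·9.81) = 12.24 m

h_f ≈ 12.2 m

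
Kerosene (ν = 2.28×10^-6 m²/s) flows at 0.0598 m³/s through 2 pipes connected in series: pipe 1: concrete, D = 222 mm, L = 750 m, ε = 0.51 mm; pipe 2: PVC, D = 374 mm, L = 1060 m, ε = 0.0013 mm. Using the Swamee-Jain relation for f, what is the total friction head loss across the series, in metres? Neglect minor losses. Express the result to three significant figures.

Pipe 1: V = 1.545 m/s, Re = 1.50×10^5, ε/D = 0.00230, f = 0.02557, h_1 = f(L/D)V²/2g = 10.51 m
Pipe 2: V = 0.5443 m/s, Re = 8.93×10^4, ε/D = 3.48×10^-6, f = 0.01831, h_2 = f(L/D)V²/2g = 0.7838 m
Series → Q common, losses add: H = Σh = 11.29 m

H ≈ 11.3 m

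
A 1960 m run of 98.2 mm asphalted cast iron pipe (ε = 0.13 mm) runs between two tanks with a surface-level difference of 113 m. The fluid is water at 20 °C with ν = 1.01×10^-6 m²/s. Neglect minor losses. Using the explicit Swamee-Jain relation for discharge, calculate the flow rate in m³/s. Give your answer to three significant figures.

Q ≈ 0.0170 m³/s

Swamee-Jain (Type II): Q = -0.965·√(gD⁵h_f/L)·ln[ε/(3.7D) + √(3.17ν²L/(gD³h_f))]
√(gD⁵h_f/L) = √(9.81·0.0982⁵·113/1960) = 0.002273
ε/(3.7D) = 3.58×10^-4; √(3.17ν²L/(gD³h_f)) = 7.77×10^-5
Q = -0.965·0.002273·ln(4.355×10^-4) = 0.01697 m³/s
Check: V = 2.24 m/s, Re = 2.18×10^5, f = 0.02229, h_f = 114 m ≈ 113 m ✓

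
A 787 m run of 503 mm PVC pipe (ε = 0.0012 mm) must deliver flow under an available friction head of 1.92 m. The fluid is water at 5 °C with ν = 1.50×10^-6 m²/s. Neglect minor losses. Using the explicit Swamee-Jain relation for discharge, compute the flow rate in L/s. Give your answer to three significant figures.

Swamee-Jain (Type II): Q = -0.965·√(gD⁵h_f/L)·ln[ε/(3.7D) + √(3.17ν²L/(gD³h_f))]
√(gD⁵h_f/L) = √(9.81·0.503⁵·1.92/787) = 0.02776
ε/(3.7D) = 6.45×10^-7; √(3.17ν²L/(gD³h_f)) = 4.84×10^-5
Q = -0.965·0.02776·ln(4.904×10^-5) = 0.2658 m³/s
Check: V = 1.34 m/s, Re = 4.49×10^5, f = 0.01338, h_f = 1.91 m ≈ 1.92 m ✓

Q ≈ 266 L/s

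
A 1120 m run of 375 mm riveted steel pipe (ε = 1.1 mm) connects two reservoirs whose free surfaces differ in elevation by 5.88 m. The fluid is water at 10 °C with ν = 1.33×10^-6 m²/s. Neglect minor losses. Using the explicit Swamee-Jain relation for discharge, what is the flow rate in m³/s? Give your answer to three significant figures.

Swamee-Jain (Type II): Q = -0.965·√(gD⁵h_f/L)·ln[ε/(3.7D) + √(3.17ν²L/(gD³h_f))]
√(gD⁵h_f/L) = √(9.81·0.375⁵·5.88/1120) = 0.01954
ε/(3.7D) = 7.93×10^-4; √(3.17ν²L/(gD³h_f)) = 4.54×10^-5
Q = -0.965·0.01954·ln(8.382×10^-4) = 0.1336 m³/s
Check: V = 1.21 m/s, Re = 3.41×10^5, f = 0.02654, h_f = 5.91 m ≈ 5.88 m ✓

Q ≈ 0.134 m³/s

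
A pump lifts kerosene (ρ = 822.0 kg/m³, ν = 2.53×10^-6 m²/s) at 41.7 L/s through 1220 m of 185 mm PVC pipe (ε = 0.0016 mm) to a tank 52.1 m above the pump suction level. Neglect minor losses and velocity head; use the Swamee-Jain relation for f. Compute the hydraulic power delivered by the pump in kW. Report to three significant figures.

P_hyd ≈ 22.3 kW

V = 4Q/(πD²) = 1.551 m/s; Re = 1.13×10^5; ε/D = 8.65×10^-6; f = 0.01746
h_f = f(L/D)V²/2g = 14.12 m
Total head H = z + h_f = 52.1 + 14.12 = 66.22 m
P_hyd = ρgQH = 822.0·9.81·0.0417·66.22 = 22.27 kW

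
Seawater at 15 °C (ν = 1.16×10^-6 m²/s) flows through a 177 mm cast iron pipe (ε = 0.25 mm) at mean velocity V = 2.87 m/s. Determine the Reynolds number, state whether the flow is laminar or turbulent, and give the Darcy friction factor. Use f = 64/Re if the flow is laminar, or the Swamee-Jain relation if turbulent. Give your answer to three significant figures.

Re = VD/ν = 2.870·0.177/1.16×10^-6 = 4.38×10^5
Re > 4000 → turbulent; ε/D = 0.00141
Swamee-Jain: f = 0.02206

Re ≈ 4.38×10^5; turbulent; f ≈ 0.0221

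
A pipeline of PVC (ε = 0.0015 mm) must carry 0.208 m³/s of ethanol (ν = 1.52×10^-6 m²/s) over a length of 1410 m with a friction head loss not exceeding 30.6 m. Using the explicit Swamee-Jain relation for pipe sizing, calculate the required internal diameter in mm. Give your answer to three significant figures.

Swamee-Jain (Type III): D = 0.66·[ε^1.25·(LQ²/(gh_f))^4.75 + ν·Q^9.4·(L/(gh_f))^5.2]^0.04
LQ²/(gh_f) = 0.2032; L/(gh_f) = 4.697
Term 1 = ε^1.25·(…)^4.75 = 2.71×10^-11; Term 2 = ν·Q^9.4·(…)^5.2 = 1.84×10^-9
D = 0.66·(2.71×10^-11 + 1.84×10^-9)^0.04 = 0.2954 m = 295 mm
Check: V = 3.04 m/s, Re = 5.90×10^5, f = 0.01280, h_f = 28.7 m ≈ 30.6 m ✓

D ≈ 295 mm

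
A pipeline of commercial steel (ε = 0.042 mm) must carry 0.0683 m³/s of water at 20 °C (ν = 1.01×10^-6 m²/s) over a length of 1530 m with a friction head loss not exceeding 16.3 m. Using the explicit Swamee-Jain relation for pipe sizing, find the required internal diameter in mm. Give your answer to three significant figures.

Swamee-Jain (Type III): D = 0.66·[ε^1.25·(LQ²/(gh_f))^4.75 + ν·Q^9.4·(L/(gh_f))^5.2]^0.04
LQ²/(gh_f) = 0.04464; L/(gh_f) = 9.568
Term 1 = ε^1.25·(…)^4.75 = 1.30×10^-12; Term 2 = ν·Q^9.4·(…)^5.2 = 1.41×10^-12
D = 0.66·(1.30×10^-12 + 1.41×10^-12)^0.04 = 0.2274 m = 227 mm
Check: V = 1.68 m/s, Re = 3.79×10^5, f = 0.01578, h_f = 15.3 m ≈ 16.3 m ✓

D ≈ 227 mm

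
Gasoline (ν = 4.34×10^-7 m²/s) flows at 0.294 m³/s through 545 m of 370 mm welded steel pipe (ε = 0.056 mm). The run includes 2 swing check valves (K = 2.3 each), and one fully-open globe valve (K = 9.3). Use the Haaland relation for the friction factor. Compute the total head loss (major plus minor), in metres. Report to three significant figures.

H_L ≈ 12.9 m

V = 4Q/(πD²) = 2.734 m/s; V²/2g = 0.3811 m
Re = 2.33×10^6, ε/D = 1.51×10^-4 → f = 0.01348 (Haaland)
Major: h_f = f(L/D)·V²/2g = 0.01348·1473·0.3811 = 7.568 m
Minor: ΣK = 13.9; h_m = ΣK·V²/2g = 5.297 m
Total H_L = 7.568 + 5.297 = 12.86 m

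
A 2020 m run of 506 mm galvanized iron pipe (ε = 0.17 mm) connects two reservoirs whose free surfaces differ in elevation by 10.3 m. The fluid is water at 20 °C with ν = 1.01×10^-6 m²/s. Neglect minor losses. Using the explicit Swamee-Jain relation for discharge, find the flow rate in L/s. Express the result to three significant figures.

Q ≈ 357 L/s

Swamee-Jain (Type II): Q = -0.965·√(gD⁵h_f/L)·ln[ε/(3.7D) + √(3.17ν²L/(gD³h_f))]
√(gD⁵h_f/L) = √(9.81·0.506⁵·10.3/2020) = 0.04073
ε/(3.7D) = 9.08×10^-5; √(3.17ν²L/(gD³h_f)) = 2.23×10^-5
Q = -0.965·0.04073·ln(1.131×10^-4) = 0.3572 m³/s
Check: V = 1.78 m/s, Re = 8.90×10^5, f = 0.01615, h_f = 10.4 m ≈ 10.3 m ✓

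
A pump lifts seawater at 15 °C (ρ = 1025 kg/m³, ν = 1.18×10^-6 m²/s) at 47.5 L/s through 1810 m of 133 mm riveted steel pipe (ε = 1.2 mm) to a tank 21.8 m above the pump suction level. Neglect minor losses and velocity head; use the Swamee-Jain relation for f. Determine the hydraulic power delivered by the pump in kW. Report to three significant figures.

P_hyd ≈ 153 kW

V = 4Q/(πD²) = 3.419 m/s; Re = 3.85×10^5; ε/D = 0.00902; f = 0.03689
h_f = f(L/D)V²/2g = 299.1 m
Total head H = z + h_f = 21.8 + 299.1 = 320.9 m
P_hyd = ρgQH = 1025·9.81·0.0475·320.9 = 153.3 kW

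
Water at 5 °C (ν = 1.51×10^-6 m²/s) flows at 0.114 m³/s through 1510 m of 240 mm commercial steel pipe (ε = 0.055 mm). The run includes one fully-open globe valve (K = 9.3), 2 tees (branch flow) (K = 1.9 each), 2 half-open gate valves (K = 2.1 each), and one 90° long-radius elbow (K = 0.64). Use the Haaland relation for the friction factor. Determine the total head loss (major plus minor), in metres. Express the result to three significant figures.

V = 4Q/(πD²) = 2.520 m/s; V²/2g = 0.3237 m
Re = 4.01×10^5, ε/D = 2.29×10^-4 → f = 0.01584 (Haaland)
Major: h_f = f(L/D)·V²/2g = 0.01584·6292·0.3237 = 32.26 m
Minor: ΣK = 17.9; h_m = ΣK·V²/2g = 5.806 m
Total H_L = 32.26 + 5.806 = 38.07 m

H_L ≈ 38.1 m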